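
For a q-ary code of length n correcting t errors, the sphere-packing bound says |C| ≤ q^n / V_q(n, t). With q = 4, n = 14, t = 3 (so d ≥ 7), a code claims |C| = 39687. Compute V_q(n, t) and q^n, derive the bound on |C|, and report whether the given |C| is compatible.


V_q(n, t) = 10690, q^n = 268435456, Hamming bound = 25110, |C| = 39687 > bound (violated).

Step 1: Compute V_q(n, t) = Σ_{j=0}^3 C(n, j) (q−1)^j.
  j = 0: C(14,0)·(3)^0 = 1·1 = 1.
  j = 1: C(14,1)·(3)^1 = 14·3 = 42.
  j = 2: C(14,2)·(3)^2 = 91·9 = 819.
  j = 3: C(14,3)·(3)^3 = 364·27 = 9828.
  V_q(n, t) = 1 + 42 + 819 + 9828 = 10690.
Step 2: q^n = 4^14 = 268435456.
Step 3: Hamming bound ⌊q^n / V_q(n,t)⌋ = ⌊268435456/10690⌋ = 25110.
Step 4: Compare |C| = 39687 to 25110: violated.
The claimed |C| lies above the Hamming bound, so no 4-ary code of length 14 with d ≥ 7 can have 39687 codewords.


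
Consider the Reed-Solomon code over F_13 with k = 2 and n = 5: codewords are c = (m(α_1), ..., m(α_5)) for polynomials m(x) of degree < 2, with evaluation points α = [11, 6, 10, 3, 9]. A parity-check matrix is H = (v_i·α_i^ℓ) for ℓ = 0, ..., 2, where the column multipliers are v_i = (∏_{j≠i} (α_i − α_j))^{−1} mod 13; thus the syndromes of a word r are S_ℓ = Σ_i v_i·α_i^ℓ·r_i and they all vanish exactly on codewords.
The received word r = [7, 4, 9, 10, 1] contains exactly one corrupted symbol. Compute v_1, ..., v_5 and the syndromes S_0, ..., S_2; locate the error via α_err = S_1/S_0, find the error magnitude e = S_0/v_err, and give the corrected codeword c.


S = (12, 4, 10), error at position 5, error magnitude e = 3, c = [7, 4, 9, 10, 11].

Step 1: column multipliers v_i = (∏_{j≠i}(α_i − α_j))^{−1} mod 13.
  i = 1 (α = 11): (11−6)(11−10)(11−3)(11−9) = 5·1·8·2 = 80 ≡ 2, so v_1 = 2^{−1} = 7 (mod 13).
  i = 2 (α = 6): (6−11)(6−10)(6−3)(6−9) = (−5)·(−4)·3·(−3) = −180 ≡ 2, so v_2 = 2^{−1} = 7 (mod 13).
  i = 3 (α = 10): (10−11)(10−6)(10−3)(10−9) = (−1)·4·7·1 = −28 ≡ 11, so v_3 = 11^{−1} = 6 (mod 13).
  i = 4 (α = 3): (3−11)(3−6)(3−10)(3−9) = (−8)·(−3)·(−7)·(−6) = 1008 ≡ 7, so v_4 = 7^{−1} = 2 (mod 13).
  i = 5 (α = 9): (9−11)(9−6)(9−10)(9−3) = (−2)·3·(−1)·6 = 36 ≡ 10, so v_5 = 10^{−1} = 4 (mod 13).
  v = [7, 7, 6, 2, 4].
Step 2: syndromes of r = [7, 4, 9, 10, 1] (all sums mod 13).
  S_0 = Σ v_i r_i = 7·7 + 7·4 + 6·9 + 2·10 + 4·1 = 155 ≡ 12.
  S_1 = Σ v_i α_i r_i = 7·11·7 + 7·6·4 + 6·10·9 + 2·3·10 + 4·9·1 = 1343 ≡ 4.
  α_i^2 mod 13 = [4, 10, 9, 9, 3].
  S_2 = Σ v_i α_i^2 r_i = 7·4·7 + 7·10·4 + 6·9·9 + 2·9·10 + 4·3·1 = 1154 ≡ 10.
  S = (12, 4, 10) ≠ 0, so r is not a codeword (an error is present).
Step 3: locate the error. For a single error e at position i, S_ℓ = v_i·e·α_i^ℓ, so α_err = S_1/S_0.
  S_0^{−1} = 12^{−1} = 12 (mod 13), so α_err = 4·12 = 48 ≡ 9 = α_5. Error position i = 5.
  Consistency check: S_2/S_1 = 10·10 = 100 ≡ 9 = α_err ✓ (single-error assumption holds).
Step 4: error magnitude e = S_0/v_5 = S_0·∏_{j≠5}(α_5 − α_j) = 12·10 = 120 ≡ 3 (mod 13).
Step 5: correct position 5: c_5 = r_5 − e = 1 − 3 ≡ 11 (mod 13). Hence c = [7, 4, 9, 10, 11].
  Check: interpolating c through the α_i gives m(x) = 3 + 11·x (degree < 2) with m(α_i) = c_i for every i, so c is indeed a codeword.


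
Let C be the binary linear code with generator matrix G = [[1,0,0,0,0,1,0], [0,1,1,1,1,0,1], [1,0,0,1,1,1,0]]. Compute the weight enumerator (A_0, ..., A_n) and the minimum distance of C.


Weight distribution: A_0 = 1, A_2 = 2, A_3 = 1, A_4 = 1, A_5 = 2, A_7 = 1. Minimum distance d = 2.

Enumerate all 2^3 = 8 messages m ∈ F_2^3.
For each, compute codeword c = mG in F_2^7, then tally its weight.
  m = 000 → c = 0000000, weight = 0.
  m = 100 → c = 1000010, weight = 2.
  m = 010 → c = 0111101, weight = 5.
  m = 110 → c = 1111111, weight = 7.
  m = 001 → c = 1001110, weight = 4.
  m = 101 → c = 0001100, weight = 2.
  m = 011 → c = 1110011, weight = 5.
  m = 111 → c = 0110001, weight = 3.
Tally weights:
  weight 0: 1 codewords.
  weight 2: 2 codewords.
  weight 3: 1 codewords.
  weight 4: 1 codewords.
  weight 5: 2 codewords.
  weight 7: 1 codewords.
Minimum distance d = smallest w > 0 with A_w > 0 = 2.
Sanity: Σ A_w = 8 = 2^3 = 8 ✓.


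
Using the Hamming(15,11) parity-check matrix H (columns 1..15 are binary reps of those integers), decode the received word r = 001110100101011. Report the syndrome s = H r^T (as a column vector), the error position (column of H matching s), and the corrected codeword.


s = (0, 0, 1, 0)^T, error position = 2, corrected codeword c = 011110100101011

Compute s = H r^T mod 2 one row at a time:
  s_1 = 0 + 0 + 1 + 0 + 1 + 0 + 1 + 1 = 4 ≡ 0 (mod 2).
  s_2 = 1 + 1 + 0 + 1 + 1 + 0 + 1 + 1 = 6 ≡ 0 (mod 2).
  s_3 = 0 + 1 + 0 + 1 + 1 + 0 + 1 + 1 = 5 ≡ 1 (mod 2).
  s_4 = 0 + 1 + 1 + 1 + 0 + 0 + 0 + 1 = 4 ≡ 0 (mod 2).
s = (0, 0, 1, 0)^T — this equals column 2 of H (binary 0010), so error is at position 2.
Correct: flip bit 2 of r = 001110100101011 to get c = 011110100101011.


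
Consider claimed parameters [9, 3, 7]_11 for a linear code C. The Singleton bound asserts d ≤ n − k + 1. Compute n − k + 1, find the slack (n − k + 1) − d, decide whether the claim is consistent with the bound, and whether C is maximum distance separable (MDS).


Singleton RHS = n − k + 1 = 7, slack = 0, bound satisfied, MDS.

Singleton bound: d ≤ n − k + 1.
Here n = 9, k = 3, so n − k + 1 = 7.
Given d = 7, check d ≤ 7: YES.
Slack = (n − k + 1) − d = 0.
The code is MDS (slack = 0).
Description: the claimed parameters are [9, 3, 7]_11; such a code would be MDS (meets Singleton bound).


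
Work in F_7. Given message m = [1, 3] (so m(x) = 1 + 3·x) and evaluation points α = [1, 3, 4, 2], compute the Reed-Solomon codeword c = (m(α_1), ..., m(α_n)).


c = [4, 3, 6, 0]

Message polynomial: m(x) = 1 + 3·x (mod 7).
For each evaluation point α_i, compute m(α_i) mod 7:
  α_1 = 1: Horner steps 3 → 4, so m(1) = 4.
  α_2 = 3: Horner steps 3 → 3, so m(3) = 3.
  α_3 = 4: Horner steps 3 → 6, so m(4) = 6.
  α_4 = 2: Horner steps 3 → 0, so m(2) = 0.
Codeword c = [4, 3, 6, 0] ∈ F_7^4.


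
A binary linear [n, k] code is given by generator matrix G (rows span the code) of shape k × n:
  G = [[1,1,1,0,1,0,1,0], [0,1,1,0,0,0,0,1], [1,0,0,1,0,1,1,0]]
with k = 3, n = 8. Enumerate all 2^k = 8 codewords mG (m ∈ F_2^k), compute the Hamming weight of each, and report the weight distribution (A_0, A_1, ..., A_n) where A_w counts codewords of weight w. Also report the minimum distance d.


Weight distribution: A_0 = 1, A_3 = 1, A_4 = 3, A_5 = 2, A_7 = 1. Minimum distance d = 3.

Enumerate all 2^3 = 8 messages m ∈ F_2^3.
For each, compute codeword c = mG in F_2^8, then tally its weight.
  m = 000 → c = 00000000, weight = 0.
  m = 100 → c = 11101010, weight = 5.
  m = 010 → c = 01100001, weight = 3.
  m = 110 → c = 10001011, weight = 4.
  m = 001 → c = 10010110, weight = 4.
  m = 101 → c = 01111100, weight = 5.
  m = 011 → c = 11110111, weight = 7.
  m = 111 → c = 00011101, weight = 4.
Tally weights:
  weight 0: 1 codewords.
  weight 3: 1 codewords.
  weight 4: 3 codewords.
  weight 5: 2 codewords.
  weight 7: 1 codewords.
Minimum distance d = smallest w > 0 with A_w > 0 = 3.
Sanity: Σ A_w = 8 = 2^3 = 8 ✓.


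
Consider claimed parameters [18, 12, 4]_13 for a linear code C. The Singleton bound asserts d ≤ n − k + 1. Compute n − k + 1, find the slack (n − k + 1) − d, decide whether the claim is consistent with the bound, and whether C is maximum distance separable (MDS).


Singleton RHS = n − k + 1 = 7, slack = 3, bound satisfied, not MDS.

Singleton bound: d ≤ n − k + 1.
Here n = 18, k = 12, so n − k + 1 = 7.
Given d = 4, check d ≤ 7: YES.
Slack = (n − k + 1) − d = 3.
The code is NOT MDS (slack = 3 > 0).
Description: the claimed parameters are [18, 12, 4]_13; such a code would be non-MDS.


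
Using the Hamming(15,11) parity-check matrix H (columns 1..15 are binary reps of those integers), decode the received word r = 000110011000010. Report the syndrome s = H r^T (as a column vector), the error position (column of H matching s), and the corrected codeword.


s = (1, 1, 1, 0)^T, error position = 14, corrected codeword c = 000110011000000

Compute s = H r^T mod 2 one row at a time:
  s_1 = 1 + 1 + 0 + 0 + 0 + 0 + 1 + 0 = 3 ≡ 1 (mod 2).
  s_2 = 1 + 1 + 0 + 0 + 0 + 0 + 1 + 0 = 3 ≡ 1 (mod 2).
  s_3 = 0 + 0 + 0 + 0 + 0 + 0 + 1 + 0 = 1 ≡ 1 (mod 2).
  s_4 = 0 + 0 + 1 + 0 + 1 + 0 + 0 + 0 = 2 ≡ 0 (mod 2).
s = (1, 1, 1, 0)^T — this equals column 14 of H (binary 1110), so error is at position 14.
Correct: flip bit 14 of r = 000110011000010 to get c = 000110011000000.


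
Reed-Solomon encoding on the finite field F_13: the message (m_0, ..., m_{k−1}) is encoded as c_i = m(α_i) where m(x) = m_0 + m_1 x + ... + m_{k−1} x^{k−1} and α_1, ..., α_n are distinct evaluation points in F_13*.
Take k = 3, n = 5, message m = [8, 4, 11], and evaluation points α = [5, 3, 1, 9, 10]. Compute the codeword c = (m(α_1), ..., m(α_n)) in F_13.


c = [4, 2, 10, 12, 4]

Message polynomial: m(x) = 8 + 4·x + 11·x^2 (mod 13).
For each evaluation point α_i, compute m(α_i) mod 13:
  α_1 = 5: Horner steps 11 → 7 → 4, so m(5) = 4.
  α_2 = 3: Horner steps 11 → 11 → 2, so m(3) = 2.
  α_3 = 1: Horner steps 11 → 2 → 10, so m(1) = 10.
  α_4 = 9: Horner steps 11 → 12 → 12, so m(9) = 12.
  α_5 = 10: Horner steps 11 → 10 → 4, so m(10) = 4.
Codeword c = [4, 2, 10, 12, 4] ∈ F_13^5.


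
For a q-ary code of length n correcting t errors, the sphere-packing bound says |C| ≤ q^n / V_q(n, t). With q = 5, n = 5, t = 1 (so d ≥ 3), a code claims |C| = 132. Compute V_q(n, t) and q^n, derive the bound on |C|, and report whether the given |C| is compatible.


V_q(n, t) = 21, q^n = 3125, Hamming bound = 148, |C| = 132 ≤ bound (satisfied).

Step 1: Compute V_q(n, t) = Σ_{j=0}^1 C(n, j) (q−1)^j.
  j = 0: C(5,0)·(4)^0 = 1·1 = 1.
  j = 1: C(5,1)·(4)^1 = 5·4 = 20.
  V_q(n, t) = 1 + 20 = 21.
Step 2: q^n = 5^5 = 3125.
Step 3: Hamming bound ⌊q^n / V_q(n,t)⌋ = ⌊3125/21⌋ = 148.
Step 4: Compare |C| = 132 to 148: satisfied.
The claimed |C| lies below the Hamming bound.


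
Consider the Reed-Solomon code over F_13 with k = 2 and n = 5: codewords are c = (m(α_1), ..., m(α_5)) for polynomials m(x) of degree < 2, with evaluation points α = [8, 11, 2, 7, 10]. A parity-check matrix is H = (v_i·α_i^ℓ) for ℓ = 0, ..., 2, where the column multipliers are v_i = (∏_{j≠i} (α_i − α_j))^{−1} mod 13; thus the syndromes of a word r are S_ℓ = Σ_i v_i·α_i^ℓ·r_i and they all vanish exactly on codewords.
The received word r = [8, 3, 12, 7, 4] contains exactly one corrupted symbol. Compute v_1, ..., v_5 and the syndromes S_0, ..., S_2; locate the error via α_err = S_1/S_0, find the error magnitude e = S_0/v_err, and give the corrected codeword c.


S = (8, 12, 5), error at position 1, error magnitude e = 2, c = [6, 3, 12, 7, 4].

Step 1: column multipliers v_i = (∏_{j≠i}(α_i − α_j))^{−1} mod 13.
  i = 1 (α = 8): (8−11)(8−2)(8−7)(8−10) = (−3)·6·1·(−2) = 36 ≡ 10, so v_1 = 10^{−1} = 4 (mod 13).
  i = 2 (α = 11): (11−8)(11−2)(11−7)(11−10) = 3·9·4·1 = 108 ≡ 4, so v_2 = 4^{−1} = 10 (mod 13).
  i = 3 (α = 2): (2−8)(2−11)(2−7)(2−10) = (−6)·(−9)·(−5)·(−8) = 2160 ≡ 2, so v_3 = 2^{−1} = 7 (mod 13).
  i = 4 (α = 7): (7−8)(7−11)(7−2)(7−10) = (−1)·(−4)·5·(−3) = −60 ≡ 5, so v_4 = 5^{−1} = 8 (mod 13).
  i = 5 (α = 10): (10−8)(10−11)(10−2)(10−7) = 2·(−1)·8·3 = −48 ≡ 4, so v_5 = 4^{−1} = 10 (mod 13).
  v = [4, 10, 7, 8, 10].
Step 2: syndromes of r = [8, 3, 12, 7, 4] (all sums mod 13).
  S_0 = Σ v_i r_i = 4·8 + 10·3 + 7·12 + 8·7 + 10·4 = 242 ≡ 8.
  S_1 = Σ v_i α_i r_i = 4·8·8 + 10·11·3 + 7·2·12 + 8·7·7 + 10·10·4 = 1546 ≡ 12.
  α_i^2 mod 13 = [12, 4, 4, 10, 9].
  S_2 = Σ v_i α_i^2 r_i = 4·12·8 + 10·4·3 + 7·4·12 + 8·10·7 + 10·9·4 = 1760 ≡ 5.
  S = (8, 12, 5) ≠ 0, so r is not a codeword (an error is present).
Step 3: locate the error. For a single error e at position i, S_ℓ = v_i·e·α_i^ℓ, so α_err = S_1/S_0.
  S_0^{−1} = 8^{−1} = 5 (mod 13), so α_err = 12·5 = 60 ≡ 8 = α_1. Error position i = 1.
  Consistency check: S_2/S_1 = 5·12 = 60 ≡ 8 = α_err ✓ (single-error assumption holds).
Step 4: error magnitude e = S_0/v_1 = S_0·∏_{j≠1}(α_1 − α_j) = 8·10 = 80 ≡ 2 (mod 13).
Step 5: correct position 1: c_1 = r_1 − e = 8 − 2 ≡ 6 (mod 13). Hence c = [6, 3, 12, 7, 4].
  Check: interpolating c through the α_i gives m(x) = 1 + 12·x (degree < 2) with m(α_i) = c_i for every i, so c is indeed a codeword.


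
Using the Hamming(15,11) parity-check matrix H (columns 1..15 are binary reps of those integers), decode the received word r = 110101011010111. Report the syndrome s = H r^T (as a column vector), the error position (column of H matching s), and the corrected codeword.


s = (0, 1, 1, 1)^T, error position = 7, corrected codeword c = 110101111010111

Compute s = H r^T mod 2 one row at a time:
  s_1 = 1 + 1 + 0 + 1 + 0 + 1 + 1 + 1 = 6 ≡ 0 (mod 2).
  s_2 = 1 + 0 + 1 + 0 + 0 + 1 + 1 + 1 = 5 ≡ 1 (mod 2).
  s_3 = 1 + 0 + 1 + 0 + 0 + 1 + 1 + 1 = 5 ≡ 1 (mod 2).
  s_4 = 1 + 0 + 0 + 0 + 1 + 1 + 1 + 1 = 5 ≡ 1 (mod 2).
s = (0, 1, 1, 1)^T — this equals column 7 of H (binary 0111), so error is at position 7.
Correct: flip bit 7 of r = 110101011010111 to get c = 110101111010111.


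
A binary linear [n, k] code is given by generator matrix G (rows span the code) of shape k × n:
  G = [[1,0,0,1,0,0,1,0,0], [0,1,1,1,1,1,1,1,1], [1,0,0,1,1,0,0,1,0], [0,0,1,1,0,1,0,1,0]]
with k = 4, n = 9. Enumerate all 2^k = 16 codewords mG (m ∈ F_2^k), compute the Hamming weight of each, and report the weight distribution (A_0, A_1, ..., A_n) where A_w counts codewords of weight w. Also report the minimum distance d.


Weight distribution: A_0 = 1, A_3 = 3, A_4 = 4, A_5 = 4, A_6 = 2, A_7 = 1, A_8 = 1. Minimum distance d = 3.

Enumerate all 2^4 = 16 messages m ∈ F_2^4.
For each, compute codeword c = mG in F_2^9, then tally its weight.
  m = 0000 → c = 000000000, weight = 0.
  m = 1000 → c = 100100100, weight = 3.
  m = 0100 → c = 011111111, weight = 8.
  m = 1100 → c = 111011011, weight = 7.
  m = 0010 → c = 100110010, weight = 4.
  m = 1010 → c = 000010110, weight = 3.
  m = 0110 → c = 111001101, weight = 6.
  m = 1110 → c = 011101001, weight = 5.
  m = 0001 → c = 001101010, weight = 4.
  m = 1001 → c = 101001110, weight = 5.
  m = 0101 → c = 010010101, weight = 4.
  m = 1101 → c = 110110001, weight = 5.
  m = 0011 → c = 101011000, weight = 4.
  m = 1011 → c = 001111100, weight = 5.
  m = 0111 → c = 110100111, weight = 6.
  m = 1111 → c = 010000011, weight = 3.
Tally weights:
  weight 0: 1 codewords.
  weight 3: 3 codewords.
  weight 4: 4 codewords.
  weight 5: 4 codewords.
  weight 6: 2 codewords.
  weight 7: 1 codewords.
  weight 8: 1 codewords.
Minimum distance d = smallest w > 0 with A_w > 0 = 3.
Sanity: Σ A_w = 16 = 2^4 = 16 ✓.


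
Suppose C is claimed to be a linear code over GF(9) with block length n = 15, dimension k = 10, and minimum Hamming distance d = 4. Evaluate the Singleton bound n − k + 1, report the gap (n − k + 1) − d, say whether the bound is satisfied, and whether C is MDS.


Singleton RHS = n − k + 1 = 6, slack = 2, bound satisfied, not MDS.

Singleton bound: d ≤ n − k + 1.
Here n = 15, k = 10, so n − k + 1 = 6.
Given d = 4, check d ≤ 6: YES.
Slack = (n − k + 1) − d = 2.
The code is NOT MDS (slack = 2 > 0).
Description: the claimed parameters are [15, 10, 4]_9; such a code would be non-MDS.


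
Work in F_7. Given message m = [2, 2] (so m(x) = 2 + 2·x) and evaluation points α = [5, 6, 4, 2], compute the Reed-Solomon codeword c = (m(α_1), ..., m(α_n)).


c = [5, 0, 3, 6]

Message polynomial: m(x) = 2 + 2·x (mod 7).
For each evaluation point α_i, compute m(α_i) mod 7:
  α_1 = 5: Horner steps 2 → 5, so m(5) = 5.
  α_2 = 6: Horner steps 2 → 0, so m(6) = 0.
  α_3 = 4: Horner steps 2 → 3, so m(4) = 3.
  α_4 = 2: Horner steps 2 → 6, so m(2) = 6.
Codeword c = [5, 0, 3, 6] ∈ F_7^4.


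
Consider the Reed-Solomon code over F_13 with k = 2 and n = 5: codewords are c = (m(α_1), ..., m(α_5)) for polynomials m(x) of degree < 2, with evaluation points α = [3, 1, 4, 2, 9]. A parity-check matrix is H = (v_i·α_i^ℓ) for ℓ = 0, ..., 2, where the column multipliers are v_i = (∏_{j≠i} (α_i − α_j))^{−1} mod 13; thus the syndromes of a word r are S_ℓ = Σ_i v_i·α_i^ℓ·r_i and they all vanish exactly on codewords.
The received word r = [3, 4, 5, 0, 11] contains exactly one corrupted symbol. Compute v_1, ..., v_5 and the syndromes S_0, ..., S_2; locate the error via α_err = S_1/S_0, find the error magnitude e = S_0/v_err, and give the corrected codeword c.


S = (6, 5, 2), error at position 1, error magnitude e = 7, c = [9, 4, 5, 0, 11].

Step 1: column multipliers v_i = (∏_{j≠i}(α_i − α_j))^{−1} mod 13.
  i = 1 (α = 3): (3−1)(3−4)(3−2)(3−9) = 2·(−1)·1·(−6) = 12 ≡ 12, so v_1 = 12^{−1} = 12 (mod 13).
  i = 2 (α = 1): (1−3)(1−4)(1−2)(1−9) = (−2)·(−3)·(−1)·(−8) = 48 ≡ 9, so v_2 = 9^{−1} = 3 (mod 13).
  i = 3 (α = 4): (4−3)(4−1)(4−2)(4−9) = 1·3·2·(−5) = −30 ≡ 9, so v_3 = 9^{−1} = 3 (mod 13).
  i = 4 (α = 2): (2−3)(2−1)(2−4)(2−9) = (−1)·1·(−2)·(−7) = −14 ≡ 12, so v_4 = 12^{−1} = 12 (mod 13).
  i = 5 (α = 9): (9−3)(9−1)(9−4)(9−2) = 6·8·5·7 = 1680 ≡ 3, so v_5 = 3^{−1} = 9 (mod 13).
  v = [12, 3, 3, 12, 9].
Step 2: syndromes of r = [3, 4, 5, 0, 11] (all sums mod 13).
  S_0 = Σ v_i r_i = 12·3 + 3·4 + 3·5 + 12·0 + 9·11 = 162 ≡ 6.
  S_1 = Σ v_i α_i r_i = 12·3·3 + 3·1·4 + 3·4·5 + 12·2·0 + 9·9·11 = 1071 ≡ 5.
  α_i^2 mod 13 = [9, 1, 3, 4, 3].
  S_2 = Σ v_i α_i^2 r_i = 12·9·3 + 3·1·4 + 3·3·5 + 12·4·0 + 9·3·11 = 678 ≡ 2.
  S = (6, 5, 2) ≠ 0, so r is not a codeword (an error is present).
Step 3: locate the error. For a single error e at position i, S_ℓ = v_i·e·α_i^ℓ, so α_err = S_1/S_0.
  S_0^{−1} = 6^{−1} = 11 (mod 13), so α_err = 5·11 = 55 ≡ 3 = α_1. Error position i = 1.
  Consistency check: S_2/S_1 = 2·8 = 16 ≡ 3 = α_err ✓ (single-error assumption holds).
Step 4: error magnitude e = S_0/v_1 = S_0·∏_{j≠1}(α_1 − α_j) = 6·12 = 72 ≡ 7 (mod 13).
Step 5: correct position 1: c_1 = r_1 − e = 3 − 7 ≡ 9 (mod 13). Hence c = [9, 4, 5, 0, 11].
  Check: interpolating c through the α_i gives m(x) = 8 + 9·x (degree < 2) with m(α_i) = c_i for every i, so c is indeed a codeword.


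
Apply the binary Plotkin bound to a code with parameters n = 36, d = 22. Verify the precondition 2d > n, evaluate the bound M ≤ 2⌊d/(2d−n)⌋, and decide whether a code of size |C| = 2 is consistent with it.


Plotkin bound M ≤ 4; given |C| = 2 ≤ bound (satisfied).

Check applicability: 2d = 44, n = 36.
2d − n = 8 > 0, so Plotkin applies.
Compute d/(2d−n) = 22/8 ≈ 2.7500.
⌊d/(2d−n)⌋ = 2.
Plotkin bound: M ≤ 2·2 = 4.
Given |C| = 2, check: satisfied.
This |C| is below the Plotkin bound.


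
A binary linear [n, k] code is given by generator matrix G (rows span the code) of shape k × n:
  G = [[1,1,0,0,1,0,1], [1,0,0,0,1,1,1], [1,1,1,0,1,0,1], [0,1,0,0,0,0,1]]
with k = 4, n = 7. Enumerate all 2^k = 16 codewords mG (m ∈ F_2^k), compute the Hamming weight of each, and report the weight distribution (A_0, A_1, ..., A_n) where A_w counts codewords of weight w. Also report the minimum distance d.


Weight distribution: A_0 = 1, A_1 = 1, A_2 = 4, A_3 = 4, A_4 = 3, A_5 = 3. Minimum distance d = 1.

Enumerate all 2^4 = 16 messages m ∈ F_2^4.
For each, compute codeword c = mG in F_2^7, then tally its weight.
  m = 0000 → c = 0000000, weight = 0.
  m = 1000 → c = 1100101, weight = 4.
  m = 0100 → c = 1000111, weight = 4.
  m = 1100 → c = 0100010, weight = 2.
  m = 0010 → c = 1110101, weight = 5.
  m = 1010 → c = 0010000, weight = 1.
  m = 0110 → c = 0110010, weight = 3.
  m = 1110 → c = 1010111, weight = 5.
  m = 0001 → c = 0100001, weight = 2.
  m = 1001 → c = 1000100, weight = 2.
  m = 0101 → c = 1100110, weight = 4.
  m = 1101 → c = 0000011, weight = 2.
  m = 0011 → c = 1010100, weight = 3.
  m = 1011 → c = 0110001, weight = 3.
  m = 0111 → c = 0010011, weight = 3.
  m = 1111 → c = 1110110, weight = 5.
Tally weights:
  weight 0: 1 codewords.
  weight 1: 1 codewords.
  weight 2: 4 codewords.
  weight 3: 4 codewords.
  weight 4: 3 codewords.
  weight 5: 3 codewords.
Minimum distance d = smallest w > 0 with A_w > 0 = 1.
Sanity: Σ A_w = 16 = 2^4 = 16 ✓.


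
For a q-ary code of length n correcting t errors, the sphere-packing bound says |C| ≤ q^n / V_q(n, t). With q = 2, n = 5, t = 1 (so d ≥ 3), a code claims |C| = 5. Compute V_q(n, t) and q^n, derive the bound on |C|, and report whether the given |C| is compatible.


V_q(n, t) = 6, q^n = 32, Hamming bound = 5, |C| = 5 ≤ bound (satisfied).

Step 1: Compute V_q(n, t) = Σ_{j=0}^1 C(n, j) (q−1)^j.
  j = 0: C(5,0)·(1)^0 = 1·1 = 1.
  j = 1: C(5,1)·(1)^1 = 5·1 = 5.
  V_q(n, t) = 1 + 5 = 6.
Step 2: q^n = 2^5 = 32.
Step 3: Hamming bound ⌊q^n / V_q(n,t)⌋ = ⌊32/6⌋ = 5.
Step 4: Compare |C| = 5 to 5: satisfied.
The claimed |C| lies at the Hamming bound (tight).


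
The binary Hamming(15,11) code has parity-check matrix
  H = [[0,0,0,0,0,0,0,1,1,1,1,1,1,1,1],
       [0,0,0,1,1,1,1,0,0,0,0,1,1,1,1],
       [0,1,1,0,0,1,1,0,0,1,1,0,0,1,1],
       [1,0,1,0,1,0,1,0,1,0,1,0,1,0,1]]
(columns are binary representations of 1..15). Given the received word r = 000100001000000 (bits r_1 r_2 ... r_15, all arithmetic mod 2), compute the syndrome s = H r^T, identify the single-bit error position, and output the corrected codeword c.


s = (1, 1, 0, 1)^T, error position = 13, corrected codeword c = 000100001000100

Compute s = H r^T mod 2 one row at a time:
  s_1 = 0 + 1 + 0 + 0 + 0 + 0 + 0 + 0 = 1 ≡ 1 (mod 2).
  s_2 = 1 + 0 + 0 + 0 + 0 + 0 + 0 + 0 = 1 ≡ 1 (mod 2).
  s_3 = 0 + 0 + 0 + 0 + 0 + 0 + 0 + 0 = 0 ≡ 0 (mod 2).
  s_4 = 0 + 0 + 0 + 0 + 1 + 0 + 0 + 0 = 1 ≡ 1 (mod 2).
s = (1, 1, 0, 1)^T — this equals column 13 of H (binary 1101), so error is at position 13.
Correct: flip bit 13 of r = 000100001000000 to get c = 000100001000100.


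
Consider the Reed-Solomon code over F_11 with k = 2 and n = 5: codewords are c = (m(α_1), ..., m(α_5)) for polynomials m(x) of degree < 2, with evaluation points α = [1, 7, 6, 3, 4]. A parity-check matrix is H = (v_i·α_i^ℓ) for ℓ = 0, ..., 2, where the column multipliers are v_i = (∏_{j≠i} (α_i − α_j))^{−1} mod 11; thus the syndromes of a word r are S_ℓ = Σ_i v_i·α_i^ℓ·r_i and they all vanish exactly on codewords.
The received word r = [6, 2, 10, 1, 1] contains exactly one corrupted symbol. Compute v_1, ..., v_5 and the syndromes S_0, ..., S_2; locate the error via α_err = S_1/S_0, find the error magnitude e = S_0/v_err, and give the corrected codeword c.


S = (9, 3, 1), error at position 5, error magnitude e = 8, c = [6, 2, 10, 1, 4].

Step 1: column multipliers v_i = (∏_{j≠i}(α_i − α_j))^{−1} mod 11.
  i = 1 (α = 1): (1−7)(1−6)(1−3)(1−4) = (−6)·(−5)·(−2)·(−3) = 180 ≡ 4, so v_1 = 4^{−1} = 3 (mod 11).
  i = 2 (α = 7): (7−1)(7−6)(7−3)(7−4) = 6·1·4·3 = 72 ≡ 6, so v_2 = 6^{−1} = 2 (mod 11).
  i = 3 (α = 6): (6−1)(6−7)(6−3)(6−4) = 5·(−1)·3·2 = −30 ≡ 3, so v_3 = 3^{−1} = 4 (mod 11).
  i = 4 (α = 3): (3−1)(3−7)(3−6)(3−4) = 2·(−4)·(−3)·(−1) = −24 ≡ 9, so v_4 = 9^{−1} = 5 (mod 11).
  i = 5 (α = 4): (4−1)(4−7)(4−6)(4−3) = 3·(−3)·(−2)·1 = 18 ≡ 7, so v_5 = 7^{−1} = 8 (mod 11).
  v = [3, 2, 4, 5, 8].
Step 2: syndromes of r = [6, 2, 10, 1, 1] (all sums mod 11).
  S_0 = Σ v_i r_i = 3·6 + 2·2 + 4·10 + 5·1 + 8·1 = 75 ≡ 9.
  S_1 = Σ v_i α_i r_i = 3·1·6 + 2·7·2 + 4·6·10 + 5·3·1 + 8·4·1 = 333 ≡ 3.
  α_i^2 mod 11 = [1, 5, 3, 9, 5].
  S_2 = Σ v_i α_i^2 r_i = 3·1·6 + 2·5·2 + 4·3·10 + 5·9·1 + 8·5·1 = 243 ≡ 1.
  S = (9, 3, 1) ≠ 0, so r is not a codeword (an error is present).
Step 3: locate the error. For a single error e at position i, S_ℓ = v_i·e·α_i^ℓ, so α_err = S_1/S_0.
  S_0^{−1} = 9^{−1} = 5 (mod 11), so α_err = 3·5 = 15 ≡ 4 = α_5. Error position i = 5.
  Consistency check: S_2/S_1 = 1·4 = 4 ≡ 4 = α_err ✓ (single-error assumption holds).
Step 4: error magnitude e = S_0/v_5 = S_0·∏_{j≠5}(α_5 − α_j) = 9·7 = 63 ≡ 8 (mod 11).
Step 5: correct position 5: c_5 = r_5 − e = 1 − 8 ≡ 4 (mod 11). Hence c = [6, 2, 10, 1, 4].
  Check: interpolating c through the α_i gives m(x) = 3 + 3·x (degree < 2) with m(α_i) = c_i for every i, so c is indeed a codeword.


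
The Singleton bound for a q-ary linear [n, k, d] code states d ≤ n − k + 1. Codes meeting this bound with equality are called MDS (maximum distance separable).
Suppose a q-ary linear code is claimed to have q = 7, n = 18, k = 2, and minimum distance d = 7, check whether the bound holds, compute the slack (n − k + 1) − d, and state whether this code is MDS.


Singleton RHS = n − k + 1 = 17, slack = 10, bound satisfied, not MDS.

Singleton bound: d ≤ n − k + 1.
Here n = 18, k = 2, so n − k + 1 = 17.
Given d = 7, check d ≤ 17: YES.
Slack = (n − k + 1) − d = 10.
The code is NOT MDS (slack = 10 > 0).
Description: the claimed parameters are [18, 2, 7]_7; such a code would be non-MDS.


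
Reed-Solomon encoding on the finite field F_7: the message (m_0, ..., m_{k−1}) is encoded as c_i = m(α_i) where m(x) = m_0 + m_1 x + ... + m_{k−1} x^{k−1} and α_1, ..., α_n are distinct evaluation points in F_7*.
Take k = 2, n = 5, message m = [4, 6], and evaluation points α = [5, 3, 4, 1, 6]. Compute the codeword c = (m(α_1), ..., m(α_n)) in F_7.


c = [6, 1, 0, 3, 5]

Message polynomial: m(x) = 4 + 6·x (mod 7).
For each evaluation point α_i, compute m(α_i) mod 7:
  α_1 = 5: Horner steps 6 → 6, so m(5) = 6.
  α_2 = 3: Horner steps 6 → 1, so m(3) = 1.
  α_3 = 4: Horner steps 6 → 0, so m(4) = 0.
  α_4 = 1: Horner steps 6 → 3, so m(1) = 3.
  α_5 = 6: Horner steps 6 → 5, so m(6) = 5.
Codeword c = [6, 1, 0, 3, 5] ∈ F_7^5.


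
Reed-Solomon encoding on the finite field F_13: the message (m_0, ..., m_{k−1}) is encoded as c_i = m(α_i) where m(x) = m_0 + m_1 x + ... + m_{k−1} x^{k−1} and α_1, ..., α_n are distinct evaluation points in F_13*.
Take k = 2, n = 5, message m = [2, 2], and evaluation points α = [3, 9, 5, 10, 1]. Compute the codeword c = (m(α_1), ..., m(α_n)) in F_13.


c = [8, 7, 12, 9, 4]

Message polynomial: m(x) = 2 + 2·x (mod 13).
For each evaluation point α_i, compute m(α_i) mod 13:
  α_1 = 3: Horner steps 2 → 8, so m(3) = 8.
  α_2 = 9: Horner steps 2 → 7, so m(9) = 7.
  α_3 = 5: Horner steps 2 → 12, so m(5) = 12.
  α_4 = 10: Horner steps 2 → 9, so m(10) = 9.
  α_5 = 1: Horner steps 2 → 4, so m(1) = 4.
Codeword c = [8, 7, 12, 9, 4] ∈ F_13^5.


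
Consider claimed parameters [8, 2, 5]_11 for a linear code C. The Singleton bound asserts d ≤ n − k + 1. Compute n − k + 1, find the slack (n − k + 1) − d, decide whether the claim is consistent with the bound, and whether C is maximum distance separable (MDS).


Singleton RHS = n − k + 1 = 7, slack = 2, bound satisfied, not MDS.

Singleton bound: d ≤ n − k + 1.
Here n = 8, k = 2, so n − k + 1 = 7.
Given d = 5, check d ≤ 7: YES.
Slack = (n − k + 1) − d = 2.
The code is NOT MDS (slack = 2 > 0).
Description: the claimed parameters are [8, 2, 5]_11; such a code would be non-MDS.


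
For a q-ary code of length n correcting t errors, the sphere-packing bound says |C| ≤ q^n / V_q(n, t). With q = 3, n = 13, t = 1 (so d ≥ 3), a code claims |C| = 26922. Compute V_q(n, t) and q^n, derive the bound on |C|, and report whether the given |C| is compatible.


V_q(n, t) = 27, q^n = 1594323, Hamming bound = 59049, |C| = 26922 ≤ bound (satisfied).

Step 1: Compute V_q(n, t) = Σ_{j=0}^1 C(n, j) (q−1)^j.
  j = 0: C(13,0)·(2)^0 = 1·1 = 1.
  j = 1: C(13,1)·(2)^1 = 13·2 = 26.
  V_q(n, t) = 1 + 26 = 27.
Step 2: q^n = 3^13 = 1594323.
Step 3: Hamming bound ⌊q^n / V_q(n,t)⌋ = ⌊1594323/27⌋ = 59049.
Step 4: Compare |C| = 26922 to 59049: satisfied.
The claimed |C| lies below the Hamming bound.


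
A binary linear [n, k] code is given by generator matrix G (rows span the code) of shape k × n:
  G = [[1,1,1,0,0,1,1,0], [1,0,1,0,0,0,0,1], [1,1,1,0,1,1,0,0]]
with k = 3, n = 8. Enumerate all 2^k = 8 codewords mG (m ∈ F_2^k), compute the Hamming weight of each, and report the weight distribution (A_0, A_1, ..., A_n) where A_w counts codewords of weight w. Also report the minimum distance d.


Weight distribution: A_0 = 1, A_2 = 1, A_3 = 1, A_4 = 2, A_5 = 3. Minimum distance d = 2.

Enumerate all 2^3 = 8 messages m ∈ F_2^3.
For each, compute codeword c = mG in F_2^8, then tally its weight.
  m = 000 → c = 00000000, weight = 0.
  m = 100 → c = 11100110, weight = 5.
  m = 010 → c = 10100001, weight = 3.
  m = 110 → c = 01000111, weight = 4.
  m = 001 → c = 11101100, weight = 5.
  m = 101 → c = 00001010, weight = 2.
  m = 011 → c = 01001101, weight = 4.
  m = 111 → c = 10101011, weight = 5.
Tally weights:
  weight 0: 1 codewords.
  weight 2: 1 codewords.
  weight 3: 1 codewords.
  weight 4: 2 codewords.
  weight 5: 3 codewords.
Minimum distance d = smallest w > 0 with A_w > 0 = 2.
Sanity: Σ A_w = 8 = 2^3 = 8 ✓.


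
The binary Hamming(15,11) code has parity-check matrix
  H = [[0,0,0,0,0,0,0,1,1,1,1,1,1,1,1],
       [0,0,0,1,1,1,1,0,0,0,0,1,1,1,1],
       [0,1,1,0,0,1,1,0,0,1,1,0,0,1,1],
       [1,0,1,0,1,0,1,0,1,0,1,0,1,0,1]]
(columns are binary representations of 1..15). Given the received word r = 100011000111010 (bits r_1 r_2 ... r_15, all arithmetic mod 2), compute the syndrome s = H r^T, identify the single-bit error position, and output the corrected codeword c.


s = (0, 0, 0, 1)^T, error position = 1, corrected codeword c = 000011000111010

Compute s = H r^T mod 2 one row at a time:
  s_1 = 0 + 0 + 1 + 1 + 1 + 0 + 1 + 0 = 4 ≡ 0 (mod 2).
  s_2 = 0 + 1 + 1 + 0 + 1 + 0 + 1 + 0 = 4 ≡ 0 (mod 2).
  s_3 = 0 + 0 + 1 + 0 + 1 + 1 + 1 + 0 = 4 ≡ 0 (mod 2).
  s_4 = 1 + 0 + 1 + 0 + 0 + 1 + 0 + 0 = 3 ≡ 1 (mod 2).
s = (0, 0, 0, 1)^T — this equals column 1 of H (binary 0001), so error is at position 1.
Correct: flip bit 1 of r = 100011000111010 to get c = 000011000111010.


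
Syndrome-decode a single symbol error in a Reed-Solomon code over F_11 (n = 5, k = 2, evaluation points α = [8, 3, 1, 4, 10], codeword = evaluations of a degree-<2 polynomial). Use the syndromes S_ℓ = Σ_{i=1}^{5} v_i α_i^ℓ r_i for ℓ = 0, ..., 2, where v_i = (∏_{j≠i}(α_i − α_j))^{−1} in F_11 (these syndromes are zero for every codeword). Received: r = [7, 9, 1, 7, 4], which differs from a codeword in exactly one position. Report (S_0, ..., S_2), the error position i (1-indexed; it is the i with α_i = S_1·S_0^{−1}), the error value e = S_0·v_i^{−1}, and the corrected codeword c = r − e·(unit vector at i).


S = (10, 7, 6), error at position 4, error magnitude e = 5, c = [7, 9, 1, 2, 4].

Step 1: column multipliers v_i = (∏_{j≠i}(α_i − α_j))^{−1} mod 11.
  i = 1 (α = 8): (8−3)(8−1)(8−4)(8−10) = 5·7·4·(−2) = −280 ≡ 6, so v_1 = 6^{−1} = 2 (mod 11).
  i = 2 (α = 3): (3−8)(3−1)(3−4)(3−10) = (−5)·2·(−1)·(−7) = −70 ≡ 7, so v_2 = 7^{−1} = 8 (mod 11).
  i = 3 (α = 1): (1−8)(1−3)(1−4)(1−10) = (−7)·(−2)·(−3)·(−9) = 378 ≡ 4, so v_3 = 4^{−1} = 3 (mod 11).
  i = 4 (α = 4): (4−8)(4−3)(4−1)(4−10) = (−4)·1·3·(−6) = 72 ≡ 6, so v_4 = 6^{−1} = 2 (mod 11).
  i = 5 (α = 10): (10−8)(10−3)(10−1)(10−4) = 2·7·9·6 = 756 ≡ 8, so v_5 = 8^{−1} = 7 (mod 11).
  v = [2, 8, 3, 2, 7].
Step 2: syndromes of r = [7, 9, 1, 7, 4] (all sums mod 11).
  S_0 = Σ v_i r_i = 2·7 + 8·9 + 3·1 + 2·7 + 7·4 = 131 ≡ 10.
  S_1 = Σ v_i α_i r_i = 2·8·7 + 8·3·9 + 3·1·1 + 2·4·7 + 7·10·4 = 667 ≡ 7.
  α_i^2 mod 11 = [9, 9, 1, 5, 1].
  S_2 = Σ v_i α_i^2 r_i = 2·9·7 + 8·9·9 + 3·1·1 + 2·5·7 + 7·1·4 = 875 ≡ 6.
  S = (10, 7, 6) ≠ 0, so r is not a codeword (an error is present).
Step 3: locate the error. For a single error e at position i, S_ℓ = v_i·e·α_i^ℓ, so α_err = S_1/S_0.
  S_0^{−1} = 10^{−1} = 10 (mod 11), so α_err = 7·10 = 70 ≡ 4 = α_4. Error position i = 4.
  Consistency check: S_2/S_1 = 6·8 = 48 ≡ 4 = α_err ✓ (single-error assumption holds).
Step 4: error magnitude e = S_0/v_4 = S_0·∏_{j≠4}(α_4 − α_j) = 10·6 = 60 ≡ 5 (mod 11).
Step 5: correct position 4: c_4 = r_4 − e = 7 − 5 ≡ 2 (mod 11). Hence c = [7, 9, 1, 2, 4].
  Check: interpolating c through the α_i gives m(x) = 8 + 4·x (degree < 2) with m(α_i) = c_i for every i, so c is indeed a codeword.


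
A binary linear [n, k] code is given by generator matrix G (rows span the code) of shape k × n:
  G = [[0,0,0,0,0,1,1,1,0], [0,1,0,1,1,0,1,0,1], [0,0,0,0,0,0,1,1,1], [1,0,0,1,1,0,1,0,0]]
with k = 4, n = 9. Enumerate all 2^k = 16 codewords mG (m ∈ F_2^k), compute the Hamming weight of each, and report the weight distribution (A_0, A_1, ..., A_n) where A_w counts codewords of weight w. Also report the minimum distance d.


Weight distribution: A_0 = 1, A_2 = 1, A_3 = 4, A_4 = 3, A_5 = 4, A_6 = 3. Minimum distance d = 2.

Enumerate all 2^4 = 16 messages m ∈ F_2^4.
For each, compute codeword c = mG in F_2^9, then tally its weight.
  m = 0000 → c = 000000000, weight = 0.
  m = 1000 → c = 000001110, weight = 3.
  m = 0100 → c = 010110101, weight = 5.
  m = 1100 → c = 010111011, weight = 6.
  m = 0010 → c = 000000111, weight = 3.
  m = 1010 → c = 000001001, weight = 2.
  m = 0110 → c = 010110010, weight = 4.
  m = 1110 → c = 010111100, weight = 5.
  m = 0001 → c = 100110100, weight = 4.
  m = 1001 → c = 100111010, weight = 5.
  m = 0101 → c = 110000001, weight = 3.
  m = 1101 → c = 110001111, weight = 6.
  m = 0011 → c = 100110011, weight = 5.
  m = 1011 → c = 100111101, weight = 6.
  m = 0111 → c = 110000110, weight = 4.
  m = 1111 → c = 110001000, weight = 3.
Tally weights:
  weight 0: 1 codewords.
  weight 2: 1 codewords.
  weight 3: 4 codewords.
  weight 4: 3 codewords.
  weight 5: 4 codewords.
  weight 6: 3 codewords.
Minimum distance d = smallest w > 0 with A_w > 0 = 2.
Sanity: Σ A_w = 16 = 2^4 = 16 ✓.


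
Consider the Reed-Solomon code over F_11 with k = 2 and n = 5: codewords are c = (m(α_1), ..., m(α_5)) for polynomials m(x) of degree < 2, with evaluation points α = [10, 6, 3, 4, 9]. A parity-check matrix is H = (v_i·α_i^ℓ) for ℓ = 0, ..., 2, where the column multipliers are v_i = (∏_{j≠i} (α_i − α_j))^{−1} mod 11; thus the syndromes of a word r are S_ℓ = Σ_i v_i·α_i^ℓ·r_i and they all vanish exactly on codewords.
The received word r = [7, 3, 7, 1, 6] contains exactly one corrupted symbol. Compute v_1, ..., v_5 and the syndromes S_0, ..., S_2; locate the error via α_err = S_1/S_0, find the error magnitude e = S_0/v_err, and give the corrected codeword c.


S = (8, 2, 6), error at position 3, error magnitude e = 7, c = [7, 3, 0, 1, 6].

Step 1: column multipliers v_i = (∏_{j≠i}(α_i − α_j))^{−1} mod 11.
  i = 1 (α = 10): (10−6)(10−3)(10−4)(10−9) = 4·7·6·1 = 168 ≡ 3, so v_1 = 3^{−1} = 4 (mod 11).
  i = 2 (α = 6): (6−10)(6−3)(6−4)(6−9) = (−4)·3·2·(−3) = 72 ≡ 6, so v_2 = 6^{−1} = 2 (mod 11).
  i = 3 (α = 3): (3−10)(3−6)(3−4)(3−9) = (−7)·(−3)·(−1)·(−6) = 126 ≡ 5, so v_3 = 5^{−1} = 9 (mod 11).
  i = 4 (α = 4): (4−10)(4−6)(4−3)(4−9) = (−6)·(−2)·1·(−5) = −60 ≡ 6, so v_4 = 6^{−1} = 2 (mod 11).
  i = 5 (α = 9): (9−10)(9−6)(9−3)(9−4) = (−1)·3·6·5 = −90 ≡ 9, so v_5 = 9^{−1} = 5 (mod 11).
  v = [4, 2, 9, 2, 5].
Step 2: syndromes of r = [7, 3, 7, 1, 6] (all sums mod 11).
  S_0 = Σ v_i r_i = 4·7 + 2·3 + 9·7 + 2·1 + 5·6 = 129 ≡ 8.
  S_1 = Σ v_i α_i r_i = 4·10·7 + 2·6·3 + 9·3·7 + 2·4·1 + 5·9·6 = 783 ≡ 2.
  α_i^2 mod 11 = [1, 3, 9, 5, 4].
  S_2 = Σ v_i α_i^2 r_i = 4·1·7 + 2·3·3 + 9·9·7 + 2·5·1 + 5·4·6 = 743 ≡ 6.
  S = (8, 2, 6) ≠ 0, so r is not a codeword (an error is present).
Step 3: locate the error. For a single error e at position i, S_ℓ = v_i·e·α_i^ℓ, so α_err = S_1/S_0.
  S_0^{−1} = 8^{−1} = 7 (mod 11), so α_err = 2·7 = 14 ≡ 3 = α_3. Error position i = 3.
  Consistency check: S_2/S_1 = 6·6 = 36 ≡ 3 = α_err ✓ (single-error assumption holds).
Step 4: error magnitude e = S_0/v_3 = S_0·∏_{j≠3}(α_3 − α_j) = 8·5 = 40 ≡ 7 (mod 11).
Step 5: correct position 3: c_3 = r_3 − e = 7 − 7 ≡ 0 (mod 11). Hence c = [7, 3, 0, 1, 6].
  Check: interpolating c through the α_i gives m(x) = 8 + 1·x (degree < 2) with m(α_i) = c_i for every i, so c is indeed a codeword.


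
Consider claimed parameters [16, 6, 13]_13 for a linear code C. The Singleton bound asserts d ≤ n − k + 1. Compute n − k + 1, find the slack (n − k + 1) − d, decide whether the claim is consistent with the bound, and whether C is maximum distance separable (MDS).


Singleton RHS = n − k + 1 = 11, slack = -2, bound violated (no such code; not MDS).

Singleton bound: d ≤ n − k + 1.
Here n = 16, k = 6, so n − k + 1 = 11.
Given d = 13, check d ≤ 11: NO.
Slack = (n − k + 1) − d = -2.
The slack is negative: d = 13 exceeds n − k + 1 = 11 by 2, so the Singleton bound is violated and no linear [16, 6, 13]_13 code can exist. In particular it is not MDS (MDS requires d = n − k + 1 exactly).
Description: the claimed parameters are [16, 6, 13]_13; such a code would be impossible (violates the Singleton bound).


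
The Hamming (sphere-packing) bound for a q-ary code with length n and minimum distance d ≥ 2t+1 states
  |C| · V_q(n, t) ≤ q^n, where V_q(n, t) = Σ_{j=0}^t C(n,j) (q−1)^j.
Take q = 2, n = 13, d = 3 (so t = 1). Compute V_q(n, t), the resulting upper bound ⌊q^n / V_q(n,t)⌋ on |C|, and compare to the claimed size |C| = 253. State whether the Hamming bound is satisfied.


V_q(n, t) = 14, q^n = 8192, Hamming bound = 585, |C| = 253 ≤ bound (satisfied).

Step 1: Compute V_q(n, t) = Σ_{j=0}^1 C(n, j) (q−1)^j.
  j = 0: C(13,0)·(1)^0 = 1·1 = 1.
  j = 1: C(13,1)·(1)^1 = 13·1 = 13.
  V_q(n, t) = 1 + 13 = 14.
Step 2: q^n = 2^13 = 8192.
Step 3: Hamming bound ⌊q^n / V_q(n,t)⌋ = ⌊8192/14⌋ = 585.
Step 4: Compare |C| = 253 to 585: satisfied.
The claimed |C| lies below the Hamming bound.


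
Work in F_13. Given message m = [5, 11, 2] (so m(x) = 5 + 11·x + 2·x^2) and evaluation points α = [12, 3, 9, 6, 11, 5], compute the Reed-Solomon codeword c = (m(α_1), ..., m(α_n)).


c = [9, 4, 6, 0, 4, 6]

Message polynomial: m(x) = 5 + 11·x + 2·x^2 (mod 13).
For each evaluation point α_i, compute m(α_i) mod 13:
  α_1 = 12: Horner steps 2 → 9 → 9, so m(12) = 9.
  α_2 = 3: Horner steps 2 → 4 → 4, so m(3) = 4.
  α_3 = 9: Horner steps 2 → 3 → 6, so m(9) = 6.
  α_4 = 6: Horner steps 2 → 10 → 0, so m(6) = 0.
  α_5 = 11: Horner steps 2 → 7 → 4, so m(11) = 4.
  α_6 = 5: Horner steps 2 → 8 → 6, so m(5) = 6.
Codeword c = [9, 4, 6, 0, 4, 6] ∈ F_13^6.


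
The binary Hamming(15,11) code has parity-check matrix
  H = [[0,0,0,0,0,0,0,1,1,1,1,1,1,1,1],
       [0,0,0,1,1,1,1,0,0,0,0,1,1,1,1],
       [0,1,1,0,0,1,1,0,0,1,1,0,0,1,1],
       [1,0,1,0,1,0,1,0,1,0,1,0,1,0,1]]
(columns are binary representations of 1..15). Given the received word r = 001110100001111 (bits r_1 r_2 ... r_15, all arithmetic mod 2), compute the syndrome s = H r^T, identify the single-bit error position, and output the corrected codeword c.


s = (0, 1, 0, 1)^T, error position = 5, corrected codeword c = 001100100001111

Compute s = H r^T mod 2 one row at a time:
  s_1 = 0 + 0 + 0 + 0 + 1 + 1 + 1 + 1 = 4 ≡ 0 (mod 2).
  s_2 = 1 + 1 + 0 + 1 + 1 + 1 + 1 + 1 = 7 ≡ 1 (mod 2).
  s_3 = 0 + 1 + 0 + 1 + 0 + 0 + 1 + 1 = 4 ≡ 0 (mod 2).
  s_4 = 0 + 1 + 1 + 1 + 0 + 0 + 1 + 1 = 5 ≡ 1 (mod 2).
s = (0, 1, 0, 1)^T — this equals column 5 of H (binary 0101), so error is at position 5.
Correct: flip bit 5 of r = 001110100001111 to get c = 001100100001111.
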